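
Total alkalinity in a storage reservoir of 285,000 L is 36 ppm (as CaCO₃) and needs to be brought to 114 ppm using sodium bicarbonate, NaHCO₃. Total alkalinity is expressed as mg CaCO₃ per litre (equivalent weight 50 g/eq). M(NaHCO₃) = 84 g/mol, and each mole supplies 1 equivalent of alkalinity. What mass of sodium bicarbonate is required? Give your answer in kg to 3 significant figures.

37.3 kg

Alkalinity to add: (114 − 36) = 78 mg/L as CaCO₃ × 285,000 L = 22,230 g as CaCO₃.
Equivalents: 22,230 g ÷ 50 g/eq = 444.6 eq.
NaHCO₃ supplies 1 eq per mole → 444.6 mol.
Mass: 444.6 mol × 84 g/mol = 37,350 g.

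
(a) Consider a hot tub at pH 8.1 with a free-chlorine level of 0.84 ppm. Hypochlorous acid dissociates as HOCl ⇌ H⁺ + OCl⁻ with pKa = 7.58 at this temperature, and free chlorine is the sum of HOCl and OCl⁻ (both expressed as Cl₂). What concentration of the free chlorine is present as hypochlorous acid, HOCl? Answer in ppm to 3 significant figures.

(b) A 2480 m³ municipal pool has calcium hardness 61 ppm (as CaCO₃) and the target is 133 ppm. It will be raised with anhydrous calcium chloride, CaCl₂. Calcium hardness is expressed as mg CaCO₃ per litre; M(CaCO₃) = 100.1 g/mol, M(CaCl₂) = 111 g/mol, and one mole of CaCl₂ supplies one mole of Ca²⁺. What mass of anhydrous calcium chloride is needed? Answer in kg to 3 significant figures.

(a) 0.195 ppm; (b) 198 kg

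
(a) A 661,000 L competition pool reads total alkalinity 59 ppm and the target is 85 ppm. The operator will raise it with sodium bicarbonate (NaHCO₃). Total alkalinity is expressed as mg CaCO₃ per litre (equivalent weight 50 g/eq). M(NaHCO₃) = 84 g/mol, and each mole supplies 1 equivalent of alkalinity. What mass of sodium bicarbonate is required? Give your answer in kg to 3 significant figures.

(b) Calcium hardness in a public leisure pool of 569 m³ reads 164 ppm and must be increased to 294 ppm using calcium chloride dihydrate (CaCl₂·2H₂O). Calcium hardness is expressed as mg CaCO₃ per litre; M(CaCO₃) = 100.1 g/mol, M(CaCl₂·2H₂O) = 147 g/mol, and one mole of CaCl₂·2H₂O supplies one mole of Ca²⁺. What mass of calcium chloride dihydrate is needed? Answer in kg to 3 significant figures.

(a) Alkalinity to add: (85 − 59) = 26 mg/L as CaCO₃ × 661,000 L = 17,190 g as CaCO₃.
(a) Equivalents: 17,190 g ÷ 50 g/eq = 343.7 eq.
(a) NaHCO₃ supplies 1 eq per mole → 343.7 mol.
(a) Mass: 343.7 mol × 84 g/mol = 28,870 g.

(b) Volume: 569 m³ = 569,000 L.
(b) Hardness to add: (294 − 164) = 130 mg/L as CaCO₃ × 569,000 L = 73,970 g as CaCO₃.
(b) Moles of Ca²⁺ (1 mol Ca²⁺ ≡ 1 mol CaCO₃): 73,970 / 100.1 g/mol = 739 mol.
(b) Mass of CaCl₂·2H₂O: 739 × 147 = 108,600 g.

(a) 28.9 kg; (b) 109 kg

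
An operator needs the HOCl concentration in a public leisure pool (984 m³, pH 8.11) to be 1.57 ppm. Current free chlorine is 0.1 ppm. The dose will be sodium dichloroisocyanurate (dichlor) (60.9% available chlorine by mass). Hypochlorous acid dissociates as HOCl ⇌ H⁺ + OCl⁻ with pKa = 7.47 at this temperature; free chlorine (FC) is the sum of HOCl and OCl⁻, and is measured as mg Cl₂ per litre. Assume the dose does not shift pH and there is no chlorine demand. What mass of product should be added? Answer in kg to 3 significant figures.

13.4 kg

Volume: 984 m³ = 984,000 L.
[OCl⁻]/[HOCl] = 10^(pH − pKa) = 10^(8.11 − 7.47) = 4.365; fraction as HOCl = 1/(1 + 4.365) = 0.1864.
Free chlorine required for 1.57 ppm HOCl: 1.57 / 0.1864 = 8.423 ppm.
FC to add: 8.423 − 0.1 = 8.323 mg/L as Cl₂.
Cl₂ equivalent: 8.323 mg/L × 984,000 L = 8190 g.
Product at 60.9% available Cl: 8190 / 0.609 = 13,450 g.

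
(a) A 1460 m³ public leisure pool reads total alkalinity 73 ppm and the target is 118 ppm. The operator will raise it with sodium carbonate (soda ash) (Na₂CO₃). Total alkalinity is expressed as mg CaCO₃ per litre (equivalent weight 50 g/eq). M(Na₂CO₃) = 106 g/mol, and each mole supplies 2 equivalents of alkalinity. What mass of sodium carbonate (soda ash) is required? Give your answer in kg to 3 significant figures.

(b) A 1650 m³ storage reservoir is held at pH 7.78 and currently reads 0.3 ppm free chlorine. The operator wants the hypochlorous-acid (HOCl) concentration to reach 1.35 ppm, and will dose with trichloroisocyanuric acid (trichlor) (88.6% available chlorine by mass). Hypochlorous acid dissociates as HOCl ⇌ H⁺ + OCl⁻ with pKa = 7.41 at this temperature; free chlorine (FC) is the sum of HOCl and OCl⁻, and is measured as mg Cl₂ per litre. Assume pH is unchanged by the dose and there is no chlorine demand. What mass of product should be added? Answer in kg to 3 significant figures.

(a) Volume: 1460 m³ = 1,460,000 L.
(a) Alkalinity to add: (118 − 73) = 45 mg/L as CaCO₃ × 1,460,000 L = 65,700 g as CaCO₃.
(a) Equivalents: 65,700 g ÷ 50 g/eq = 1314 eq.
(a) Each mole of Na₂CO₃ supplies 2 eq, so 1314 / 2 = 657 mol.
(a) Mass: 657 mol × 106 g/mol = 69,640 g.

(b) Volume: 1650 m³ = 1,650,000 L.
(b) [OCl⁻]/[HOCl] = 10^(pH − pKa) = 10^(7.78 − 7.41) = 2.344; fraction as HOCl = 1/(1 + 2.344) = 0.299.
(b) Free chlorine required for 1.35 ppm HOCl: 1.35 / 0.299 = 4.515 ppm.
(b) FC to add: 4.515 − 0.3 = 4.215 mg/L as Cl₂.
(b) Cl₂ equivalent: 4.215 mg/L × 1,650,000 L = 6954 g.
(b) Product at 88.6% available Cl: 6954 / 0.886 = 7849 g.

(a) 69.6 kg; (b) 7.85 kg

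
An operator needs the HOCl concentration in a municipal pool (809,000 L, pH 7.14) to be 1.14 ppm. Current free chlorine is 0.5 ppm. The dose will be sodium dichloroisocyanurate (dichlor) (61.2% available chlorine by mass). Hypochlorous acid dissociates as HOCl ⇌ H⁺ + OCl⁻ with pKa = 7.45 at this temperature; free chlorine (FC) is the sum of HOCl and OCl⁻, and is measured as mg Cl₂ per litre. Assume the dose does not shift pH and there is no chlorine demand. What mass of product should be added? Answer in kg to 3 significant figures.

1.58 kg

[OCl⁻]/[HOCl] = 10^(pH − pKa) = 10^(7.14 − 7.45) = 0.4898; fraction as HOCl = 1/(1 + 0.4898) = 0.6712.
Free chlorine required for 1.14 ppm HOCl: 1.14 / 0.6712 = 1.698 ppm.
FC to add: 1.698 − 0.5 = 1.198 mg/L as Cl₂.
Cl₂ equivalent: 1.198 mg/L × 809,000 L = 969.5 g.
Product at 61.2% available Cl: 969.5 / 0.612 = 1584 g.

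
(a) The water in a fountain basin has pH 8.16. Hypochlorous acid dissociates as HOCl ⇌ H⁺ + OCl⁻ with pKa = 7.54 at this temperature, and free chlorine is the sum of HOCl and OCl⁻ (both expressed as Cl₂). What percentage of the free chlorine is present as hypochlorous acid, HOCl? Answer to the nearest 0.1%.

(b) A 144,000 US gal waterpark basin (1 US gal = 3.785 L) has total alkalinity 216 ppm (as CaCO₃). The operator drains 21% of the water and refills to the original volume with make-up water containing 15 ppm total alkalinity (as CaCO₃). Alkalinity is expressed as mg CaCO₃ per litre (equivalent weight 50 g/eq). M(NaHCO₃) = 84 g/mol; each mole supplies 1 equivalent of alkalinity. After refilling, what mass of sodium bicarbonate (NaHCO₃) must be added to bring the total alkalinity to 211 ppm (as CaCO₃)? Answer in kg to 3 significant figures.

(a) 19.3%; (b) 34.1 kg

(a) [OCl⁻]/[HOCl] = 10^(pH − pKa) = 10^(8.16 − 7.54) = 10^0.62 = 4.169.
(a) Fraction as HOCl = 1 / (1 + 4.169) = 0.1935.

(b) Volume: 144,000 US gal × 3.785 L/gal = 545,040 L.
(b) After draining 21% and refilling: 216 × 0.79 + 15 × 0.21 = 173.79 ppm.
(b) Deficit to target: 211 − 173.79 = 37.21 mg/L.
(b) As CaCO₃: 37.21 mg/L × 545,040 L = 20,280 g; ÷ 50 g/eq ÷ 1 = 405.6 mol NaHCO₃.
(b) Mass: 405.6 × 84 = 34,070 g.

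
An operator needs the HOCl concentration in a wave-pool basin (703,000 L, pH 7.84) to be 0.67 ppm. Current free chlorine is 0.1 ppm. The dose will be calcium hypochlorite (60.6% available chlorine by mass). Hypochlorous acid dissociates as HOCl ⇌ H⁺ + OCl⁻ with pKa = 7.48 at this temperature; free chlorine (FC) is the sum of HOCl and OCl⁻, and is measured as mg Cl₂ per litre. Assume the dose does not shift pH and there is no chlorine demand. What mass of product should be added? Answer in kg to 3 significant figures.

[OCl⁻]/[HOCl] = 10^(pH − pKa) = 10^(7.84 − 7.48) = 2.291; fraction as HOCl = 1/(1 + 2.291) = 0.3039.
Free chlorine required for 0.67 ppm HOCl: 0.67 / 0.3039 = 2.205 ppm.
FC to add: 2.205 − 0.1 = 2.105 mg/L as Cl₂.
Cl₂ equivalent: 2.105 mg/L × 703,000 L = 1480 g.
Product at 60.6% available Cl: 1480 / 0.606 = 2442 g.

2.44 kg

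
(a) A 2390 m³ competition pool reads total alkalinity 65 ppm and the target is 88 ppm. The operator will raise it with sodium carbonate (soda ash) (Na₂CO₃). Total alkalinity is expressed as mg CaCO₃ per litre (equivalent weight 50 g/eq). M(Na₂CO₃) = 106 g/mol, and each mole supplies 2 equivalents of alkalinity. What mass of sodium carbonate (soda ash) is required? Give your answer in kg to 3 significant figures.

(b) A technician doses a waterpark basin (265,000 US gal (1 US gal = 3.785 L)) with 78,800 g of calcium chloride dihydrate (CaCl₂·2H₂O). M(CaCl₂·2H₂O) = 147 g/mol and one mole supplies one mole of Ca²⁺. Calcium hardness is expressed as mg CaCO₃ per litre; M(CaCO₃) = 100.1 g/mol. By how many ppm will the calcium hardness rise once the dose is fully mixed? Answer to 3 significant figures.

(a) 58.3 kg; (b) 53.5 ppm

(a) Volume: 2390 m³ = 2,390,000 L.
(a) Alkalinity to add: (88 − 65) = 23 mg/L as CaCO₃ × 2,390,000 L = 54,970 g as CaCO₃.
(a) Equivalents: 54,970 g ÷ 50 g/eq = 1099 eq.
(a) Each mole of Na₂CO₃ supplies 2 eq, so 1099 / 2 = 549.7 mol.
(a) Mass: 549.7 mol × 106 g/mol = 58,270 g.

(b) Volume: 265,000 US gal × 3.785 L/gal = 1,003,025 L.
(b) Moles of Ca²⁺: 78,800 g ÷ 147 g/mol = 536.1 mol.
(b) As CaCO₃: 536.1 mol × 100.1 g/mol = 53,660 g.
(b) Rise: 53,660 g / 1,003,025 L × 1000 = 53.5 mg/L.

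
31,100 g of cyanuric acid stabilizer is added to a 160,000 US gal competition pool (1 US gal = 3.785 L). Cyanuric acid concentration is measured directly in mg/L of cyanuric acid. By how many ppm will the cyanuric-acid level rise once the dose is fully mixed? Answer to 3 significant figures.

Volume: 160,000 US gal × 3.785 L/gal = 605,600 L.
Rise: 31,100 g / 605,600 L × 1000 = 51.35 mg/L.

51.4 ppm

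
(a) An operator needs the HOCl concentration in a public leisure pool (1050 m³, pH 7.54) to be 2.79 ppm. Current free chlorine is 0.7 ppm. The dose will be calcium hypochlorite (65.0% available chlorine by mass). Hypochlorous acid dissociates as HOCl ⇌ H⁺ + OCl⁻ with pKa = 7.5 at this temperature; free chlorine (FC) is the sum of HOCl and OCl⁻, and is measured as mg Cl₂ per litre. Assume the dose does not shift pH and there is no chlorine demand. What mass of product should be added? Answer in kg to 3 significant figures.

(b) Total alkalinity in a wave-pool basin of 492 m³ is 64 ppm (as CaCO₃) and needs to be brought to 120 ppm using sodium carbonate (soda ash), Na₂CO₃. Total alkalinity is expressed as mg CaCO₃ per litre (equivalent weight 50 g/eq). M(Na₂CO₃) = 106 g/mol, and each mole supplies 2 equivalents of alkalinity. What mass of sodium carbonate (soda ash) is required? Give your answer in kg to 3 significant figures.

(a) 8.32 kg; (b) 29.2 kg

(a) Volume: 1050 m³ = 1,050,000 L.
(a) [OCl⁻]/[HOCl] = 10^(pH − pKa) = 10^(7.54 − 7.5) = 1.096; fraction as HOCl = 1/(1 + 1.096) = 0.477.
(a) Free chlorine required for 2.79 ppm HOCl: 2.79 / 0.477 = 5.849 ppm.
(a) FC to add: 5.849 − 0.7 = 5.149 mg/L as Cl₂.
(a) Cl₂ equivalent: 5.149 mg/L × 1,050,000 L = 5407 g.
(a) Product at 65.0% available Cl: 5407 / 0.65 = 8318 g.

(b) Volume: 492 m³ = 492,000 L.
(b) Alkalinity to add: (120 − 64) = 56 mg/L as CaCO₃ × 492,000 L = 27,550 g as CaCO₃.
(b) Equivalents: 27,550 g ÷ 50 g/eq = 551 eq.
(b) Each mole of Na₂CO₃ supplies 2 eq, so 551 / 2 = 275.5 mol.
(b) Mass: 275.5 mol × 106 g/mol = 29,210 g.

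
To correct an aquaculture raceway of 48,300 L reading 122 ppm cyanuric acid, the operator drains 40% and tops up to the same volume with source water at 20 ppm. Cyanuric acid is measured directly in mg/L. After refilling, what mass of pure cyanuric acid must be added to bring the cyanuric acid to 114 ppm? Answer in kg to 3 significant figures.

1.58 kg

After draining 40% and refilling: 122 × 0.60 + 20 × 0.40 = 81.2 ppm.
Deficit to target: 114 − 81.2 = 32.8 mg/L.
Mass: 32.8 mg/L × 48,300 L = 1584 g cyanuric acid.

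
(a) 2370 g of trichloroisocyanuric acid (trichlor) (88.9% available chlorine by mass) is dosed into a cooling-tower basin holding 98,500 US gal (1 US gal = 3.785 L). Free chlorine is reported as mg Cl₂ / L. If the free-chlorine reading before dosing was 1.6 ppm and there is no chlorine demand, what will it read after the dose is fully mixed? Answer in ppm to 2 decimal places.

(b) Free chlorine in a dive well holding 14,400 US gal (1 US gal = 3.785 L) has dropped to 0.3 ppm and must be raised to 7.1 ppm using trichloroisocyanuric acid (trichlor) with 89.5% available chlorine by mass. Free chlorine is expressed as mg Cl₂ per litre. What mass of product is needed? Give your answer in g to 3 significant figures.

(a) 7.25 ppm; (b) 414 g

(a) Volume: 98,500 US gal × 3.785 L/gal = 372,822 L.
(a) Available chlorine delivered: 2370 g × 0.889 = 2107 g as Cl₂.
(a) Concentration rise: 2107 g / 372,822 L = 5.651 mg/L = 5.65 ppm.
(a) Final FC: 1.6 + 5.65 = 7.25 ppm.

(b) Volume: 14,400 US gal × 3.785 L/gal = 54,504 L.
(b) Chlorine deficit: 7.1 − 0.3 = 6.8 ppm = 6.8 mg/L as Cl₂.
(b) Cl₂ equivalent needed: 6.8 mg/L × 54,504 L = 370,600 mg = 370.6 g.
(b) Product at 89.5% available chlorine: 370.6 / 0.895 = 414.1 g.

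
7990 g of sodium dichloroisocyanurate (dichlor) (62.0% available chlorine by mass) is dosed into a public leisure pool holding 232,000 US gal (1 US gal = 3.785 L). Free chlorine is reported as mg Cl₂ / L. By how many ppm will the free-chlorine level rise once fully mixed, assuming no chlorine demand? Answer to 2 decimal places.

5.64 ppm

Volume: 232,000 US gal × 3.785 L/gal = 878,120 L.
Available chlorine delivered: 7990 g × 0.62 = 4954 g as Cl₂.
Concentration rise: 4954 g / 878,120 L = 5.641 mg/L = 5.64 ppm.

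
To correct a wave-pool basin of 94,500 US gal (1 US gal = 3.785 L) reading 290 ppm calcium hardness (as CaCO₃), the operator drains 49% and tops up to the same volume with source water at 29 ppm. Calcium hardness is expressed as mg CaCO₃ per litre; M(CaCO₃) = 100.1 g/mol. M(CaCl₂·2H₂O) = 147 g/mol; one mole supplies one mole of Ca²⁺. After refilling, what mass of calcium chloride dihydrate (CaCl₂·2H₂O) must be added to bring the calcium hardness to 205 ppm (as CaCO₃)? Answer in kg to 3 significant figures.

Volume: 94,500 US gal × 3.785 L/gal = 357,682 L.
After draining 49% and refilling: 290 × 0.51 + 29 × 0.49 = 162.11 ppm.
Deficit to target: 205 − 162.11 = 42.89 mg/L.
As CaCO₃: 42.89 mg/L × 357,682 L = 15,340 g; ÷ 100.1 = 153.3 mol Ca²⁺.
Mass: 153.3 × 147 = 22,530 g.

22.5 kg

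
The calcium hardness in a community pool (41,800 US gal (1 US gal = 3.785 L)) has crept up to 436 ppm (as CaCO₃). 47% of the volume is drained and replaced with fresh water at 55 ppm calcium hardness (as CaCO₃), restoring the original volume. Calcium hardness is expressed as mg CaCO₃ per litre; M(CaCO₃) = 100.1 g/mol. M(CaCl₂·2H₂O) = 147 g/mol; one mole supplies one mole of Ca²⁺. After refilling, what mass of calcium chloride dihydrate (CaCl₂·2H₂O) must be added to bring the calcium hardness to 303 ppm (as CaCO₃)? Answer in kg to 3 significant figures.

10.7 kg

Volume: 41,800 US gal × 3.785 L/gal = 158,213 L.
After draining 47% and refilling: 436 × 0.53 + 55 × 0.47 = 256.93 ppm.
Deficit to target: 303 − 256.93 = 46.07 mg/L.
As CaCO₃: 46.07 mg/L × 158,213 L = 7289 g; ÷ 100.1 = 72.82 mol Ca²⁺.
Mass: 72.82 × 147 = 10,700 g.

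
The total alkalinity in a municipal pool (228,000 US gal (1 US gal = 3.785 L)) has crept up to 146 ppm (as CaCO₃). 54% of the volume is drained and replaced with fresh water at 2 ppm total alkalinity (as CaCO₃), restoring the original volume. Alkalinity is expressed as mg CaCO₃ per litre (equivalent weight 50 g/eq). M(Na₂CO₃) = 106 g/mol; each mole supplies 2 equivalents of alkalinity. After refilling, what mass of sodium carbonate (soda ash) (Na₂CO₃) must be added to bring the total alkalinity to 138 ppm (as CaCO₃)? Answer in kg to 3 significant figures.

Volume: 228,000 US gal × 3.785 L/gal = 862,980 L.
After draining 54% and refilling: 146 × 0.46 + 2 × 0.54 = 68.24 ppm.
Deficit to target: 138 − 68.24 = 69.76 mg/L.
As CaCO₃: 69.76 mg/L × 862,980 L = 60,200 g; ÷ 50 g/eq ÷ 2 = 602 mol Na₂CO₃.
Mass: 602 × 106 = 63,810 g.

63.8 kg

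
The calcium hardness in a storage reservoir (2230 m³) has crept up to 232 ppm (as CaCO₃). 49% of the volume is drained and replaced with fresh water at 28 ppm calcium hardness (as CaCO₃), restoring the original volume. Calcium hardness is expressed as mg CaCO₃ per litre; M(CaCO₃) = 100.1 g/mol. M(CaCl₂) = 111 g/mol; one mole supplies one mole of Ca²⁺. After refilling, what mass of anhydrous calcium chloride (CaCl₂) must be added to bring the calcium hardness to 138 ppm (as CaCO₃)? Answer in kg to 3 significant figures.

14.7 kg

Volume: 2230 m³ = 2,230,000 L.
After draining 49% and refilling: 232 × 0.51 + 28 × 0.49 = 132.04 ppm.
Deficit to target: 138 − 132.04 = 5.96 mg/L.
As CaCO₃: 5.96 mg/L × 2,230,000 L = 13,290 g; ÷ 100.1 = 132.8 mol Ca²⁺.
Mass: 132.8 × 111 = 14,740 g.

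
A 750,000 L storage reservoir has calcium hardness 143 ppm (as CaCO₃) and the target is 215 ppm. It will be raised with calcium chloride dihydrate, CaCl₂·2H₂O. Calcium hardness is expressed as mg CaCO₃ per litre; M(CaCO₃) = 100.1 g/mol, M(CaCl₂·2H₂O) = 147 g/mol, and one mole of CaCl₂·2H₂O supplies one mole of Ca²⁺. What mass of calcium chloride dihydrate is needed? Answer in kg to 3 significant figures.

Hardness to add: (215 − 143) = 72 mg/L as CaCO₃ × 750,000 L = 54,000 g as CaCO₃.
Moles of Ca²⁺ (1 mol Ca²⁺ ≡ 1 mol CaCO₃): 54,000 / 100.1 g/mol = 539.5 mol.
Mass of CaCl₂·2H₂O: 539.5 × 147 = 79,300 g.

79.3 kg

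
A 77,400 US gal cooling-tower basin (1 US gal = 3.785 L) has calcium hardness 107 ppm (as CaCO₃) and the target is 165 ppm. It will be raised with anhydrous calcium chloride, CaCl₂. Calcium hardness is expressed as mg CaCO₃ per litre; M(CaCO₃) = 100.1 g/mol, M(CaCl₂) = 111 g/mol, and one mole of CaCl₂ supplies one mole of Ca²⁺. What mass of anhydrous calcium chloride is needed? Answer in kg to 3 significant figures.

18.8 kg

Volume: 77,400 US gal × 3.785 L/gal = 292,959 L.
Hardness to add: (165 − 107) = 58 mg/L as CaCO₃ × 292,959 L = 16,990 g as CaCO₃.
Moles of Ca²⁺ (1 mol Ca²⁺ ≡ 1 mol CaCO₃): 16,990 / 100.1 g/mol = 169.7 mol.
Mass of CaCl₂: 169.7 × 111 = 18,840 g.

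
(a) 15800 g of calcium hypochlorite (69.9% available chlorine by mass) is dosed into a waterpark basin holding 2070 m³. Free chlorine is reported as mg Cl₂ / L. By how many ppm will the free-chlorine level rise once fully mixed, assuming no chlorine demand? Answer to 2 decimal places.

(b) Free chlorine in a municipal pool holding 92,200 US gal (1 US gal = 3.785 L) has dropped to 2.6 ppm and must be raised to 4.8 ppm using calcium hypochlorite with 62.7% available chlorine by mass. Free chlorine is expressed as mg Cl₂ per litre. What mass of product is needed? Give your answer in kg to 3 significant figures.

(a) 5.34 ppm; (b) 1.22 kg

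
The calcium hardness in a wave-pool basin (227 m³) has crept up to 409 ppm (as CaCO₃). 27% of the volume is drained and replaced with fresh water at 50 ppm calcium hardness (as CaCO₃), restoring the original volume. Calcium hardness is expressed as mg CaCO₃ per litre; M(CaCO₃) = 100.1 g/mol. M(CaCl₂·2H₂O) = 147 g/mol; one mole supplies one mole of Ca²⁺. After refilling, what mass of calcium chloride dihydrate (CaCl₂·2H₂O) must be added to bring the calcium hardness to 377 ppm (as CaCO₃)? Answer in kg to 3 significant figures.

21.6 kg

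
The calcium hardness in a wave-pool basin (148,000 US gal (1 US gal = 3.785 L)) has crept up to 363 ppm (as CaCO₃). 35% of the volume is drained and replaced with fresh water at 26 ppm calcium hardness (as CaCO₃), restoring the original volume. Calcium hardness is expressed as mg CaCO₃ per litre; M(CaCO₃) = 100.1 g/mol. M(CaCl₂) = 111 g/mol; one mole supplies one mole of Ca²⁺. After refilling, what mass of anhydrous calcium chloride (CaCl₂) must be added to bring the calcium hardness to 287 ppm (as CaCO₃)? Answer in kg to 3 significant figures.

26.1 kg

Volume: 148,000 US gal × 3.785 L/gal = 560,180 L.
After draining 35% and refilling: 363 × 0.65 + 26 × 0.35 = 245.05 ppm.
Deficit to target: 287 − 245.05 = 41.95 mg/L.
As CaCO₃: 41.95 mg/L × 560,180 L = 23,500 g; ÷ 100.1 = 234.8 mol Ca²⁺.
Mass: 234.8 × 111 = 26,060 g.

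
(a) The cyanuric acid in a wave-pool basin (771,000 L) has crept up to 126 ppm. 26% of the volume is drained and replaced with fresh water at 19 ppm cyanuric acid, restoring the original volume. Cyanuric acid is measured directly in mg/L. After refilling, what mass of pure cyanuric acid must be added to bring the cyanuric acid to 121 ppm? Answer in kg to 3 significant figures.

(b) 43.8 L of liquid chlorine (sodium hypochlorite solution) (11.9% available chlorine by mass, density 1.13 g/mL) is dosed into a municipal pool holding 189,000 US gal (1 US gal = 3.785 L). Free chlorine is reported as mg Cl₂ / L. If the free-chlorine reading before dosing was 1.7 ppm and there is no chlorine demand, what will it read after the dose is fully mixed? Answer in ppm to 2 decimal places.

(a) 17.6 kg; (b) 9.93 ppm

(a) After draining 26% and refilling: 126 × 0.74 + 19 × 0.26 = 98.18 ppm.
(a) Deficit to target: 121 − 98.18 = 22.82 mg/L.
(a) Mass: 22.82 mg/L × 771,000 L = 17,590 g cyanuric acid.

(b) Volume: 189,000 US gal × 3.785 L/gal = 715,365 L.
(b) Mass of solution: 43.8 L × 1000 mL/L × 1.13 g/mL = 49,490 g.
(b) Available chlorine delivered: 49,490 g × 0.119 = 5890 g as Cl₂.
(b) Concentration rise: 5890 g / 715,365 L = 8.233 mg/L = 8.23 ppm.
(b) Final FC: 1.7 + 8.23 = 9.93 ppm.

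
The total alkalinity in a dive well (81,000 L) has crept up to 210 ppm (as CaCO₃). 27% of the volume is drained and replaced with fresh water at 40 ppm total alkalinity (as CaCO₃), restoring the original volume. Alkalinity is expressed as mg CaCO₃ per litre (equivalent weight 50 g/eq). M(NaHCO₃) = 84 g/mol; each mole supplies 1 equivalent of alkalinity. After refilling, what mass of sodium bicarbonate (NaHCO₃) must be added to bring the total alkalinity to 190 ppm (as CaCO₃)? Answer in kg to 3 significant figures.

After draining 27% and refilling: 210 × 0.73 + 40 × 0.27 = 164.1 ppm.
Deficit to target: 190 − 164.1 = 25.9 mg/L.
As CaCO₃: 25.9 mg/L × 81,000 L = 2098 g; ÷ 50 g/eq ÷ 1 = 41.96 mol NaHCO₃.
Mass: 41.96 × 84 = 3524 g.

3.52 kg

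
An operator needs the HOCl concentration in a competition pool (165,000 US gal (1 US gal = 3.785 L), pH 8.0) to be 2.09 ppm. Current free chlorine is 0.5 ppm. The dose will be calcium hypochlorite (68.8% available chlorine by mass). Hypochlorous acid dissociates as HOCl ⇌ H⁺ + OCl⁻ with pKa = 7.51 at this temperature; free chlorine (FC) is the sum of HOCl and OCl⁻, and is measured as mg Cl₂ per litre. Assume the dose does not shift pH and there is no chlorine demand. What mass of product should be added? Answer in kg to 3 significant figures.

Volume: 165,000 US gal × 3.785 L/gal = 624,525 L.
[OCl⁻]/[HOCl] = 10^(pH − pKa) = 10^(8.0 − 7.51) = 3.09; fraction as HOCl = 1/(1 + 3.09) = 0.2445.
Free chlorine required for 2.09 ppm HOCl: 2.09 / 0.2445 = 8.549 ppm.
FC to add: 8.549 − 0.5 = 8.049 mg/L as Cl₂.
Cl₂ equivalent: 8.049 mg/L × 624,525 L = 5027 g.
Product at 68.8% available Cl: 5027 / 0.688 = 7306 g.

7.31 kg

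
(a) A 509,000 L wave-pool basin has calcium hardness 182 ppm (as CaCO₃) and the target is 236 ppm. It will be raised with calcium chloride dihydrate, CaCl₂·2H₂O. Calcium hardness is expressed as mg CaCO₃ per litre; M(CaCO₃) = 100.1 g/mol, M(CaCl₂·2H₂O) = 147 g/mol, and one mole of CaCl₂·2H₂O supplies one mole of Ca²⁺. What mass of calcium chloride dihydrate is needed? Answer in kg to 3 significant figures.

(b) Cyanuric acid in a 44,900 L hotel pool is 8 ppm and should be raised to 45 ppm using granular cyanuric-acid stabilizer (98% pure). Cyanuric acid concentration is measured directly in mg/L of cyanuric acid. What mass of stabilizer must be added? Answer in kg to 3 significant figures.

(a) Hardness to add: (236 − 182) = 54 mg/L as CaCO₃ × 509,000 L = 27,490 g as CaCO₃.
(a) Moles of Ca²⁺ (1 mol Ca²⁺ ≡ 1 mol CaCO₃): 27,490 / 100.1 g/mol = 274.6 mol.
(a) Mass of CaCl₂·2H₂O: 274.6 × 147 = 40,360 g.

(b) CYA to add: (45 − 8) = 37 mg/L × 44,900 L = 1661 g cyanuric acid.
(b) At 98% purity: 1661 / 0.98 = 1695 g product.

(a) 40.4 kg; (b) 1.70 kg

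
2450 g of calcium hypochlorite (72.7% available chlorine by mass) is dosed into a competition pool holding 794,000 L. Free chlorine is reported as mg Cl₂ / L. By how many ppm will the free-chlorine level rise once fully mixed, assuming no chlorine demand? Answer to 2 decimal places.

2.24 ppm

Available chlorine delivered: 2450 g × 0.727 = 1781 g as Cl₂.
Concentration rise: 1781 g / 794,000 L = 2.243 mg/L = 2.24 ppm.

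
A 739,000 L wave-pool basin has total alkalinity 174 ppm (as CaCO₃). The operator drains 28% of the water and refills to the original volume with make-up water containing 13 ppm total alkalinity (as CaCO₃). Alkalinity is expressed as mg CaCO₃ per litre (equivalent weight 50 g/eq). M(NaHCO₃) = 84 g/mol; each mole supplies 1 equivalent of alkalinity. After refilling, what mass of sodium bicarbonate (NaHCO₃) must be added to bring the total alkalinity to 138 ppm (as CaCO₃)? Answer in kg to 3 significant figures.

After draining 28% and refilling: 174 × 0.72 + 13 × 0.28 = 128.92 ppm.
Deficit to target: 138 − 128.92 = 9.08 mg/L.
As CaCO₃: 9.08 mg/L × 739,000 L = 6710 g; ÷ 50 g/eq ÷ 1 = 134.2 mol NaHCO₃.
Mass: 134.2 × 84 = 11,270 g.

11.3 kg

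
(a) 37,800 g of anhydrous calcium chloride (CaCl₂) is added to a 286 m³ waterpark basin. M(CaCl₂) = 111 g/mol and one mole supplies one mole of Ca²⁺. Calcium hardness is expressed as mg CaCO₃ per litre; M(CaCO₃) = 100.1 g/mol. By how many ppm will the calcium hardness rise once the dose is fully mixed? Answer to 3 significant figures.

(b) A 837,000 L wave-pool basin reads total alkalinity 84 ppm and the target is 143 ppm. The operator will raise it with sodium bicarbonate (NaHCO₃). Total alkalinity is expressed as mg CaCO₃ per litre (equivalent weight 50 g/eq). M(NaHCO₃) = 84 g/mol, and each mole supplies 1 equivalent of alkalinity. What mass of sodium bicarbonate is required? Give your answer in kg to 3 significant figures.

(a) Volume: 286 m³ = 286,000 L.
(a) Moles of Ca²⁺: 37,800 g ÷ 111 g/mol = 340.5 mol.
(a) As CaCO₃: 340.5 mol × 100.1 g/mol = 34,090 g.
(a) Rise: 34,090 g / 286,000 L × 1000 = 119.2 mg/L.

(b) Alkalinity to add: (143 − 84) = 59 mg/L as CaCO₃ × 837,000 L = 49,380 g as CaCO₃.
(b) Equivalents: 49,380 g ÷ 50 g/eq = 987.7 eq.
(b) NaHCO₃ supplies 1 eq per mole → 987.7 mol.
(b) Mass: 987.7 mol × 84 g/mol = 82,960 g.

(a) 119 ppm; (b) 83.0 kg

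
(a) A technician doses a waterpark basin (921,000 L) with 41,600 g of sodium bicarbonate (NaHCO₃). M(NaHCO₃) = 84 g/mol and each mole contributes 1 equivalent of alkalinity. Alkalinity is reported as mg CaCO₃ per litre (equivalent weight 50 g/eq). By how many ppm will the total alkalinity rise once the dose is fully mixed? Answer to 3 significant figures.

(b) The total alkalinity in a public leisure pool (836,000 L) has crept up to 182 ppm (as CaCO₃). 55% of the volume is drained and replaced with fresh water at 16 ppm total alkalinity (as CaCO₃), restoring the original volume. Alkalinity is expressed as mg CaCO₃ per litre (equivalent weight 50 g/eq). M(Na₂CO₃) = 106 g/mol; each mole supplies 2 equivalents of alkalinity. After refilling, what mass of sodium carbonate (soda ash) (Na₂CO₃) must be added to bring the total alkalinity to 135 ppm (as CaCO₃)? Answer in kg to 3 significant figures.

(a) 26.9 ppm; (b) 39.3 kg

(a) Moles of NaHCO₃: 41,600 g ÷ 84 g/mol = 495.2 mol → 495.2 eq of alkalinity.
(a) As CaCO₃: 495.2 eq × 50 g/eq = 24,760 g.
(a) Rise: 24,760 g / 921,000 L × 1000 = 26.89 mg/L.

(b) After draining 55% and refilling: 182 × 0.45 + 16 × 0.55 = 90.7 ppm.
(b) Deficit to target: 135 − 90.7 = 44.3 mg/L.
(b) As CaCO₃: 44.3 mg/L × 836,000 L = 37,030 g; ÷ 50 g/eq ÷ 2 = 370.3 mol Na₂CO₃.
(b) Mass: 370.3 × 106 = 39,260 g.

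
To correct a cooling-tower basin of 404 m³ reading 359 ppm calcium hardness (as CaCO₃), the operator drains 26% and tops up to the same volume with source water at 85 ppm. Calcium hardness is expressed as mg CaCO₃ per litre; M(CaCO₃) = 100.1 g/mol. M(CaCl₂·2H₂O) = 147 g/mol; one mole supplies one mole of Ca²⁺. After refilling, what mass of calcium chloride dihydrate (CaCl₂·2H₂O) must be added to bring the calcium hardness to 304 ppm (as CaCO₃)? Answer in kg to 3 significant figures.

Volume: 404 m³ = 404,000 L.
After draining 26% and refilling: 359 × 0.74 + 85 × 0.26 = 287.76 ppm.
Deficit to target: 304 − 287.76 = 16.24 mg/L.
As CaCO₃: 16.24 mg/L × 404,000 L = 6561 g; ÷ 100.1 = 65.54 mol Ca²⁺.
Mass: 65.54 × 147 = 9635 g.

9.63 kg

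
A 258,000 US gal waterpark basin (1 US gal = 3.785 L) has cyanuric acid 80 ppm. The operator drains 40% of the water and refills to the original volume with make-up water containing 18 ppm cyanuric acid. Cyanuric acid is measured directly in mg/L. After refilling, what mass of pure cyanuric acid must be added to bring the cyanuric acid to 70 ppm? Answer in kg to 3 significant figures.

Volume: 258,000 US gal × 3.785 L/gal = 976,530 L.
After draining 40% and refilling: 80 × 0.60 + 18 × 0.40 = 55.2 ppm.
Deficit to target: 70 − 55.2 = 14.8 mg/L.
Mass: 14.8 mg/L × 976,530 L = 14,450 g cyanuric acid.

14.5 kg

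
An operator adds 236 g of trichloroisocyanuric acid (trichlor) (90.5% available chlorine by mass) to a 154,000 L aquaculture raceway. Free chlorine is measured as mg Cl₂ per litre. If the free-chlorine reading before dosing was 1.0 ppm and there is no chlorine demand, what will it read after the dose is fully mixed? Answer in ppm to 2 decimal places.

Available chlorine delivered: 236 g × 0.905 = 213.6 g as Cl₂.
Concentration rise: 213.6 g / 154,000 L = 1.387 mg/L = 1.39 ppm.
Final FC: 1.0 + 1.39 = 2.39 ppm.

2.39 ppm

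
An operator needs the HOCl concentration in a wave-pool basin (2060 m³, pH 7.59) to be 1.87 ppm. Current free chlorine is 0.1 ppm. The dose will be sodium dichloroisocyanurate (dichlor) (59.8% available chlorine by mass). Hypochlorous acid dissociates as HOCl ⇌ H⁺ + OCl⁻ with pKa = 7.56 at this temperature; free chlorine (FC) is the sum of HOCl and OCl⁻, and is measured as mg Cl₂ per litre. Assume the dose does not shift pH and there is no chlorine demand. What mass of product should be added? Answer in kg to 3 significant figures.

Volume: 2060 m³ = 2,060,000 L.
[OCl⁻]/[HOCl] = 10^(pH − pKa) = 10^(7.59 − 7.56) = 1.072; fraction as HOCl = 1/(1 + 1.072) = 0.4827.
Free chlorine required for 1.87 ppm HOCl: 1.87 / 0.4827 = 3.874 ppm.
FC to add: 3.874 − 0.1 = 3.774 mg/L as Cl₂.
Cl₂ equivalent: 3.774 mg/L × 2,060,000 L = 7774 g.
Product at 59.8% available Cl: 7774 / 0.598 = 13,000 g.

13.0 kg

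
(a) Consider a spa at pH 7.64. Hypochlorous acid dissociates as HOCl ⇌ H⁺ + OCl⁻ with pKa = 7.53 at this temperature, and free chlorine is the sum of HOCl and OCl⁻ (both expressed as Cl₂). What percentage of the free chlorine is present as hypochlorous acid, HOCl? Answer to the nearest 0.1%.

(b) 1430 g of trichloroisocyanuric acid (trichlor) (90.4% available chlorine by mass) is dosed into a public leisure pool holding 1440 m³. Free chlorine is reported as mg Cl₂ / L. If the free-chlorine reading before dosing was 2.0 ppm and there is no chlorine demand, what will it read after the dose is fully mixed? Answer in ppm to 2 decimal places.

(a) 43.7%; (b) 2.90 ppm

(a) [OCl⁻]/[HOCl] = 10^(pH − pKa) = 10^(7.64 − 7.53) = 10^0.11 = 1.288.
(a) Fraction as HOCl = 1 / (1 + 1.288) = 0.437.

(b) Volume: 1440 m³ = 1,440,000 L.
(b) Available chlorine delivered: 1430 g × 0.904 = 1293 g as Cl₂.
(b) Concentration rise: 1293 g / 1,440,000 L = 0.8977 mg/L = 0.90 ppm.
(b) Final FC: 2.0 + 0.90 = 2.90 ppm.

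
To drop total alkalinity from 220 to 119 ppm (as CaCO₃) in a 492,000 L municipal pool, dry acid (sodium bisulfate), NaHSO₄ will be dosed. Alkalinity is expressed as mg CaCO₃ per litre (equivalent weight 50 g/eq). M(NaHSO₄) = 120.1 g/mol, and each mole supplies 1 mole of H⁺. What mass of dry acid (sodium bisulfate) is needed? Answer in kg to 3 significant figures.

119 kg

Alkalinity to neutralize: (220 − 119) = 101 mg/L as CaCO₃ × 492,000 L = 49,690 g as CaCO₃.
Equivalents of H⁺ required: 49,690 ÷ 50 g/eq = 993.8 eq = 993.8 mol NaHSO₄.
Mass of NaHSO₄: 993.8 × 120.1 = 119,400 g.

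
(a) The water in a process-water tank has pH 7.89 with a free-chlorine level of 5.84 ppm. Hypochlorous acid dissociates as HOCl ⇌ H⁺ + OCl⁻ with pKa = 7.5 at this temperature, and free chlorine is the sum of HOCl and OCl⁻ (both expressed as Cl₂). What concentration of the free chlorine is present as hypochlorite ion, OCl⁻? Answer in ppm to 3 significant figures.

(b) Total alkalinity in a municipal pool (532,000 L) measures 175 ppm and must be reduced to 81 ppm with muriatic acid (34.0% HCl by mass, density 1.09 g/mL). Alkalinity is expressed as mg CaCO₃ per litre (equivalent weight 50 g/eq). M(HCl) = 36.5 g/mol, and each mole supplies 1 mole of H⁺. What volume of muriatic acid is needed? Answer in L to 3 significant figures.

(a) [OCl⁻]/[HOCl] = 10^(pH − pKa) = 10^(7.89 − 7.5) = 10^0.39 = 2.455.
(a) Fraction as HOCl = 1 / (1 + 2.455) = 0.2895.
(a) OCl⁻ = (1 − 0.2895) × 5.84 ppm = 4.15 ppm.

(b) Alkalinity to neutralize: (175 − 81) = 94 mg/L as CaCO₃ × 532,000 L = 50,010 g as CaCO₃.
(b) Equivalents of H⁺ required: 50,010 ÷ 50 g/eq = 1000 eq = 1000 mol HCl.
(b) Mass of HCl: 1000 × 36.5 = 36,510 g.
(b) Mass of 34.0% solution: 36,510 / 0.34 = 107,400 g.
(b) Volume: 107,400 g ÷ 1.09 g/mL = 98,500 mL.

(a) 4.15 ppm; (b) 98.5 L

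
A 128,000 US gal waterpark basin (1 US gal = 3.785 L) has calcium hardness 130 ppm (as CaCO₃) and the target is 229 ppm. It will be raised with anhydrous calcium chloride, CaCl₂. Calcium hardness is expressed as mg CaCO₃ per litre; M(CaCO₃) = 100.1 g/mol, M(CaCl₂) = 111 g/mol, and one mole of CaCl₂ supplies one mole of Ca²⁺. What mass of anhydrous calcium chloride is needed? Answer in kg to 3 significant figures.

Volume: 128,000 US gal × 3.785 L/gal = 484,480 L.
Hardness to add: (229 − 130) = 99 mg/L as CaCO₃ × 484,480 L = 47,960 g as CaCO₃.
Moles of Ca²⁺ (1 mol Ca²⁺ ≡ 1 mol CaCO₃): 47,960 / 100.1 g/mol = 479.2 mol.
Mass of CaCl₂: 479.2 × 111 = 53,190 g.

53.2 kg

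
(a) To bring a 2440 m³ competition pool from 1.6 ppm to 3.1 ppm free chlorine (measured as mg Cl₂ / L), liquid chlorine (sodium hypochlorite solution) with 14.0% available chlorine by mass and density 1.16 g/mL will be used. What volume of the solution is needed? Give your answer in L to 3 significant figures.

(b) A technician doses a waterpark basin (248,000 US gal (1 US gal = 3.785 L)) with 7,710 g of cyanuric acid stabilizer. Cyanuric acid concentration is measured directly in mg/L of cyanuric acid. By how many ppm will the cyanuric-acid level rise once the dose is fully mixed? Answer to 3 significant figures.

(a) 22.5 L; (b) 8.21 ppm

(a) Volume: 2440 m³ = 2,440,000 L.
(a) Chlorine deficit: 3.1 − 1.6 = 1.5 ppm = 1.5 mg/L as Cl₂.
(a) Cl₂ equivalent needed: 1.5 mg/L × 2,440,000 L = 3,660,000 mg = 3660 g.
(a) Product at 14.0% available chlorine: 3660 / 0.14 = 26,140 g.
(a) Volume at density 1.16 g/mL: 26,140 g ÷ 1.16 g/mL = 22,540 mL.

(b) Volume: 248,000 US gal × 3.785 L/gal = 938,680 L.
(b) Rise: 7,710 g / 938,680 L × 1000 = 8.214 mg/L.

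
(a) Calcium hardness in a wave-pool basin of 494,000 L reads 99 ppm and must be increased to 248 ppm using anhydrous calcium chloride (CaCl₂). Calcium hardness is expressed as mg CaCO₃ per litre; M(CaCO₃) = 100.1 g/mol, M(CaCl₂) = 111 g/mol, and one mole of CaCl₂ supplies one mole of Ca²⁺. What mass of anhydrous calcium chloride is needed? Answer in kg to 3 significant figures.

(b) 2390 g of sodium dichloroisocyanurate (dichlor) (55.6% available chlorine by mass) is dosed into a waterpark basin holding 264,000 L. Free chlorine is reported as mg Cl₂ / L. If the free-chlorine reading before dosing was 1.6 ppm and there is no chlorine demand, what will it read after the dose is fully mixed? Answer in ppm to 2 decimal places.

(a) 81.6 kg; (b) 6.63 ppm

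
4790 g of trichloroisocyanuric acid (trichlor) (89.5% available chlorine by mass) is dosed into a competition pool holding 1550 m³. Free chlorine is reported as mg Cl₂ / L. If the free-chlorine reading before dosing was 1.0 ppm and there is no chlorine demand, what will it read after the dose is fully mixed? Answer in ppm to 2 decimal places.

3.77 ppm

Volume: 1550 m³ = 1,550,000 L.
Available chlorine delivered: 4790 g × 0.895 = 4287 g as Cl₂.
Concentration rise: 4287 g / 1,550,000 L = 2.766 mg/L = 2.77 ppm.
Final FC: 1.0 + 2.77 = 3.77 ppm.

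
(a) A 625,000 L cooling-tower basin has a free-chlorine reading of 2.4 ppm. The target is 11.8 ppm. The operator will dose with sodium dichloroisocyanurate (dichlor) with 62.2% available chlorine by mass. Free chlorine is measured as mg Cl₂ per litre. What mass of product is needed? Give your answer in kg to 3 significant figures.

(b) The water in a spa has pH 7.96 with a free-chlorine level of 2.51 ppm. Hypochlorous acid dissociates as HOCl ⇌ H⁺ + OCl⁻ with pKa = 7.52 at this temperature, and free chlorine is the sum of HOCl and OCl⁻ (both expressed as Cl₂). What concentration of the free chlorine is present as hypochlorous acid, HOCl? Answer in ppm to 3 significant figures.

(a) Chlorine deficit: 11.8 − 2.4 = 9.4 ppm = 9.4 mg/L as Cl₂.
(a) Cl₂ equivalent needed: 9.4 mg/L × 625,000 L = 5,875,000 mg = 5875 g.
(a) Product at 62.2% available chlorine: 5875 / 0.622 = 9445 g.

(b) [OCl⁻]/[HOCl] = 10^(pH − pKa) = 10^(7.96 − 7.52) = 10^0.44 = 2.754.
(b) Fraction as HOCl = 1 / (1 + 2.754) = 0.2664.
(b) HOCl = 0.2664 × 2.51 ppm = 0.6686 ppm.

(a) 9.45 kg; (b) 0.669 ppm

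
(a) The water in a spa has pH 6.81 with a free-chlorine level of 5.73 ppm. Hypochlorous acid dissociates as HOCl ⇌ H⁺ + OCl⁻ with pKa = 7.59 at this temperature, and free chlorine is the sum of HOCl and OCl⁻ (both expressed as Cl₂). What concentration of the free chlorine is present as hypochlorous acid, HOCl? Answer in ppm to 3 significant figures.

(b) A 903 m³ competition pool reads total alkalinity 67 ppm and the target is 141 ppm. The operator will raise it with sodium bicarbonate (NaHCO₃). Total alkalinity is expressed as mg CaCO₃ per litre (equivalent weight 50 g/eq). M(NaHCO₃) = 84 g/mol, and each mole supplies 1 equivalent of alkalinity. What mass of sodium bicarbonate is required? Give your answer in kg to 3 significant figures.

(a) 4.91 ppm; (b) 112 kg

(a) [OCl⁻]/[HOCl] = 10^(pH − pKa) = 10^(6.81 − 7.59) = 10^-0.78 = 0.166.
(a) Fraction as HOCl = 1 / (1 + 0.166) = 0.8577.
(a) HOCl = 0.8577 × 5.73 ppm = 4.914 ppm.

(b) Volume: 903 m³ = 903,000 L.
(b) Alkalinity to add: (141 − 67) = 74 mg/L as CaCO₃ × 903,000 L = 66,820 g as CaCO₃.
(b) Equivalents: 66,820 g ÷ 50 g/eq = 1336 eq.
(b) NaHCO₃ supplies 1 eq per mole → 1336 mol.
(b) Mass: 1336 mol × 84 g/mol = 112,300 g.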